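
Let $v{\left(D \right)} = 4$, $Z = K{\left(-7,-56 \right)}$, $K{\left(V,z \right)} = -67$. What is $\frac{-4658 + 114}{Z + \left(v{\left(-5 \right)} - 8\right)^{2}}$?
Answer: $\frac{4544}{51} \approx 89.098$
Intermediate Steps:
$Z = -67$
$\frac{-4658 + 114}{Z + \left(v{\left(-5 \right)} - 8\right)^{2}} = \frac{-4658 + 114}{-67 + \left(4 - 8\right)^{2}} = - \frac{4544}{-67 + \left(-4\right)^{2}} = - \frac{4544}{-67 + 16} = - \frac{4544}{-51} = \left(-4544\right) \left(- \frac{1}{51}\right) = \frac{4544}{51}$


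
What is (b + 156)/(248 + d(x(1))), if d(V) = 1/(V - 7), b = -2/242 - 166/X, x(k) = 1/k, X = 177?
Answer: 6641578/10615693 ≈ 0.62564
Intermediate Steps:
x(k) = 1/k
b = -20263/21417 (b = -2/242 - 166/177 = -2*1/242 - 166*1/177 = -1/121 - 166/177 = -20263/21417 ≈ -0.94612)
d(V) = 1/(-7 + V)
(b + 156)/(248 + d(x(1))) = (-20263/21417 + 156)/(248 + 1/(-7 + 1/1)) = 3320789/(21417*(248 + 1/(-7 + 1))) = 3320789/(21417*(248 + 1/(-6))) = 3320789/(21417*(248 - 1/6)) = 3320789/(21417*(1487/6)) = (3320789/21417)*(6/1487) = 6641578/10615693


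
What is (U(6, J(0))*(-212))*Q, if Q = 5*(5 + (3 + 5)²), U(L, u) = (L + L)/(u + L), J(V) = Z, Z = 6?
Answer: -73140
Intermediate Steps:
J(V) = 6
U(L, u) = 2*L/(L + u) (U(L, u) = (2*L)/(L + u) = 2*L/(L + u))
Q = 345 (Q = 5*(5 + 8²) = 5*(5 + 64) = 5*69 = 345)
(U(6, J(0))*(-212))*Q = ((2*6/(6 + 6))*(-212))*345 = ((2*6/12)*(-212))*345 = ((2*6*(1/12))*(-212))*345 = (1*(-212))*345 = -212*345 = -73140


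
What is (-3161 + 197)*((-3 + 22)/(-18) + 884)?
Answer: -7851142/3 ≈ -2.6170e+6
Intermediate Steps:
(-3161 + 197)*((-3 + 22)/(-18) + 884) = -2964*(-1/18*19 + 884) = -2964*(-19/18 + 884) = -2964*15893/18 = -7851142/3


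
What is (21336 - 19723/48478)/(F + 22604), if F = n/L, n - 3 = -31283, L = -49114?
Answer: 25399474174945/26910238052504 ≈ 0.94386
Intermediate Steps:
n = -31280 (n = 3 - 31283 = -31280)
F = 15640/24557 (F = -31280/(-49114) = -31280*(-1/49114) = 15640/24557 ≈ 0.63689)
(21336 - 19723/48478)/(F + 22604) = (21336 - 19723/48478)/(15640/24557 + 22604) = (21336 - 19723*1/48478)/(555102068/24557) = (21336 - 19723/48478)*(24557/555102068) = (1034306885/48478)*(24557/555102068) = 25399474174945/26910238052504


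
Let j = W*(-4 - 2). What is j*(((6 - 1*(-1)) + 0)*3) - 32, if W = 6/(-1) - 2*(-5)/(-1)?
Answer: 1984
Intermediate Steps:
W = -16 (W = 6*(-1) + 10*(-1) = -6 - 10 = -16)
j = 96 (j = -16*(-4 - 2) = -16*(-6) = 96)
j*(((6 - 1*(-1)) + 0)*3) - 32 = 96*(((6 - 1*(-1)) + 0)*3) - 32 = 96*(((6 + 1) + 0)*3) - 32 = 96*((7 + 0)*3) - 32 = 96*(7*3) - 32 = 96*21 - 32 = 2016 - 32 = 1984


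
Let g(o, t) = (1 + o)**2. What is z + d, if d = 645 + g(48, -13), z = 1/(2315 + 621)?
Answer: 8943057/2936 ≈ 3046.0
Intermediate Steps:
z = 1/2936 ≈ 0.00034060
d = 3046 (d = 645 + (1 + 48)**2 = 645 + 49**2 = 645 + 2401 = 3046)
z + d = 1/2936 + 3046 = 8943057/2936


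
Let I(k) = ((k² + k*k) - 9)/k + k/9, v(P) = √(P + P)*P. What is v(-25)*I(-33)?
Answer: 286250*I*√2/33 ≈ 12267.0*I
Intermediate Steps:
v(P) = √2*P^(3/2) (v(P) = √(2*P)*P = (√2*√P)*P = √2*P^(3/2))
I(k) = k/9 + (-9 + 2*k²)/k (I(k) = ((k² + k²) - 9)/k + k*(⅑) = (2*k² - 9)/k + k/9 = (-9 + 2*k²)/k + k/9 = k/9 + (-9 + 2*k²)/k)
v(-25)*I(-33) = (√2*(-25)^(3/2))*(-9/(-33) + (19/9)*(-33)) = (√2*(-125*I))*(-9*(-1/33) - 209/3) = (-125*I*√2)*(3/11 - 209/3) = -125*I*√2*(-2290/33) = 286250*I*√2/33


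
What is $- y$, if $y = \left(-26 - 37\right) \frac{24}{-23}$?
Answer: $- \frac{1512}{23} \approx -65.739$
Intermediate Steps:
$y = \frac{1512}{23}$ ($y = - 63 \cdot 24 \left(- \frac{1}{23}\right) = \left(-63\right) \left(- \frac{24}{23}\right) = \frac{1512}{23} \approx 65.739$)
$- y = \left(-1\right) \frac{1512}{23} = - \frac{1512}{23}$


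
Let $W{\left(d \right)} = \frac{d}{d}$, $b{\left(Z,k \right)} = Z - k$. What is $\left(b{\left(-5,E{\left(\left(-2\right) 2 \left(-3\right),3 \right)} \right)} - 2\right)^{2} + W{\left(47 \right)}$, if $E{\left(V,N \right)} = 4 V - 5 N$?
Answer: $1601$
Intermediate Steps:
$E{\left(V,N \right)} = - 5 N + 4 V$
$W{\left(d \right)} = 1$
$\left(b{\left(-5,E{\left(\left(-2\right) 2 \left(-3\right),3 \right)} \right)} - 2\right)^{2} + W{\left(47 \right)} = \left(\left(-5 - \left(\left(-5\right) 3 + 4 \left(-2\right) 2 \left(-3\right)\right)\right) - 2\right)^{2} + 1 = \left(\left(-5 - \left(-15 + 4 \left(\left(-4\right) \left(-3\right)\right)\right)\right) - 2\right)^{2} + 1 = \left(\left(-5 - \left(-15 + 4 \cdot 12\right)\right) - 2\right)^{2} + 1 = \left(\left(-5 - \left(-15 + 48\right)\right) - 2\right)^{2} + 1 = \left(\left(-5 - 33\right) - 2\right)^{2} + 1 = \left(-38 - 2\right)^{2} + 1 = \left(-40\right)^{2} + 1 = 1600 + 1 = 1601$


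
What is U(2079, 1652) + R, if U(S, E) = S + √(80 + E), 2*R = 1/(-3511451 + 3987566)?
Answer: 1979686171/952230 + 2*√433 ≈ 2120.6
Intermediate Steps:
R = 1/952230 (R = 1/(2*(-3511451 + 3987566)) = (½)/476115 = (½)*(1/476115) = 1/952230 ≈ 1.0502e-6)
U(2079, 1652) + R = (2079 + √(80 + 1652)) + 1/952230 = (2079 + √1732) + 1/952230 = (2079 + 2*√433) + 1/952230 = 1979686171/952230 + 2*√433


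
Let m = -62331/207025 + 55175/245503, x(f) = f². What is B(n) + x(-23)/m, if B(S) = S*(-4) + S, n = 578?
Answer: -33614209752787/3879843118 ≈ -8663.8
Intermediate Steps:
m = -3879843118/50825258575 (m = -62331*1/207025 + 55175*(1/245503) = -62331/207025 + 55175/245503 = -3879843118/50825258575 ≈ -0.076337)
B(S) = -3*S (B(S) = -4*S + S = -3*S)
B(n) + x(-23)/m = -3*578 + (-23)²/(-3879843118/50825258575) = -1734 + 529*(-50825258575/3879843118) = -1734 - 26886561786175/3879843118 = -33614209752787/3879843118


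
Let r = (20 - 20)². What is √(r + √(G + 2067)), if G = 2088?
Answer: 4155^(¼) ≈ 8.0287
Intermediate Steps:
r = 0 (r = 0² = 0)
√(r + √(G + 2067)) = √(0 + √(2088 + 2067)) = √(0 + √4155) = √(√4155) = 4155^(¼)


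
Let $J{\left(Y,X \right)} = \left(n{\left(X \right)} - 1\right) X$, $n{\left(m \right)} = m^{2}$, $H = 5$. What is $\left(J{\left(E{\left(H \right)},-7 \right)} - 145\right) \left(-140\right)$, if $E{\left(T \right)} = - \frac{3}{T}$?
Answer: $67340$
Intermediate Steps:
$J{\left(Y,X \right)} = X \left(-1 + X^{2}\right)$ ($J{\left(Y,X \right)} = \left(X^{2} - 1\right) X = \left(-1 + X^{2}\right) X = X \left(-1 + X^{2}\right)$)
$\left(J{\left(E{\left(H \right)},-7 \right)} - 145\right) \left(-140\right) = \left(\left(\left(-7\right)^{3} - -7\right) - 145\right) \left(-140\right) = \left(\left(-343 + 7\right) - 145\right) \left(-140\right) = \left(-336 - 145\right) \left(-140\right) = \left(-481\right) \left(-140\right) = 67340$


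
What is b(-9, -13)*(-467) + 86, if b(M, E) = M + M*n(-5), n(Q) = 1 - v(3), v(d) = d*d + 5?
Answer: -50350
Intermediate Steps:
v(d) = 5 + d**2 (v(d) = d**2 + 5 = 5 + d**2)
n(Q) = -13 (n(Q) = 1 - (5 + 3**2) = 1 - (5 + 9) = 1 - 1*14 = 1 - 14 = -13)
b(M, E) = -12*M (b(M, E) = M + M*(-13) = M - 13*M = -12*M)
b(-9, -13)*(-467) + 86 = -12*(-9)*(-467) + 86 = 108*(-467) + 86 = -50436 + 86 = -50350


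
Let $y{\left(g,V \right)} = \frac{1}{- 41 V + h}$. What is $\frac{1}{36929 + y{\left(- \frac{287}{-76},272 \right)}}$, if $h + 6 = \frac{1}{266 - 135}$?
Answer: $\frac{1461697}{53979008382} \approx 2.7079 \cdot 10^{-5}$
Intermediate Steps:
$h = - \frac{785}{131}$ ($h = -6 + \frac{1}{266 - 135} = -6 + \frac{1}{131} = - \frac{785}{131} \approx -5.9924$)
$y{\left(g,V \right)} = \frac{1}{- \frac{785}{131} - 41 V}$ ($y{\left(g,V \right)} = \frac{1}{- 41 V - \frac{785}{131}} = \frac{1}{- \frac{785}{131} - 41 V}$)
$\frac{1}{36929 + y{\left(- \frac{287}{-76},272 \right)}} = \frac{1}{36929 - \frac{131}{785 + 5371 \cdot 272}} = \frac{1}{36929 - \frac{131}{785 + 1460912}} = \frac{1}{36929 - \frac{131}{1461697}} = \frac{1}{\frac{53979008382}{1461697}} = \frac{1461697}{53979008382}$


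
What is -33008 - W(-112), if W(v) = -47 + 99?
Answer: -33060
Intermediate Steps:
W(v) = 52
-33008 - W(-112) = -33008 - 1*52 = -33008 - 52 = -33060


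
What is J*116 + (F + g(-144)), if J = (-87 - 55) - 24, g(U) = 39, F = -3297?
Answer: -22514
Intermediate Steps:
J = -166 (J = -142 - 24 = -166)
J*116 + (F + g(-144)) = -166*116 + (-3297 + 39) = -19256 - 3258 = -22514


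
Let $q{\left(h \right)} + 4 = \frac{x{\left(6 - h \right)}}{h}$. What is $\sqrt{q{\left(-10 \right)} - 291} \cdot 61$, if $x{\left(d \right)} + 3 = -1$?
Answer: $\frac{61 i \sqrt{7365}}{5} \approx 1047.0 i$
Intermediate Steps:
$x{\left(d \right)} = -4$ ($x{\left(d \right)} = -3 - 1 = -4$)
$q{\left(h \right)} = -4 - \frac{4}{h}$
$\sqrt{q{\left(-10 \right)} - 291} \cdot 61 = \sqrt{\left(-4 - \frac{4}{-10}\right) - 291} \cdot 61 = \sqrt{\left(-4 - - \frac{2}{5}\right) - 291} \cdot 61 = \sqrt{\left(-4 + \frac{2}{5}\right) - 291} \cdot 61 = \sqrt{- \frac{18}{5} - 291} \cdot 61 = \sqrt{- \frac{1473}{5}} \cdot 61 = \frac{i \sqrt{7365}}{5} \cdot 61 = \frac{61 i \sqrt{7365}}{5}$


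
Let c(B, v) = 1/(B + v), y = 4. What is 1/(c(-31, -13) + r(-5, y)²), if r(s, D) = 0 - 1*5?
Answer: 44/1099 ≈ 0.040036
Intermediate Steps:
r(s, D) = -5 (r(s, D) = 0 - 5 = -5)
1/(c(-31, -13) + r(-5, y)²) = 1/(1/(-31 - 13) + (-5)²) = 1/(1/(-44) + 25) = 1/(-1/44 + 25) = 1/(1099/44) = 44/1099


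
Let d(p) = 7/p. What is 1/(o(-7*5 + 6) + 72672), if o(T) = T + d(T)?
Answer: 29/2106640 ≈ 1.3766e-5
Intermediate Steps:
o(T) = T + 7/T
1/(o(-7*5 + 6) + 72672) = 1/(((-7*5 + 6) + 7/(-7*5 + 6)) + 72672) = 1/(((-35 + 6) + 7/(-35 + 6)) + 72672) = 1/((-29 + 7/(-29)) + 72672) = 1/((-29 + 7*(-1/29)) + 72672) = 1/((-29 - 7/29) + 72672) = 1/(-848/29 + 72672) = 1/(2106640/29) = 29/2106640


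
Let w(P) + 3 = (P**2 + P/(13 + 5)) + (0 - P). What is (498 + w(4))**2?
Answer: 20839225/81 ≈ 2.5727e+5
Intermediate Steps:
w(P) = -3 + P**2 - 17*P/18 (w(P) = -3 + ((P**2 + P/(13 + 5)) + (0 - P)) = -3 + ((P**2 + P/18) - P) = -3 + (P**2 - 17*P/18) = -3 + P**2 - 17*P/18)
(498 + w(4))**2 = (498 + (-3 + 4**2 - 17/18*4))**2 = (498 + (-3 + 16 - 34/9))**2 = (498 + 83/9)**2 = (4565/9)**2 = 20839225/81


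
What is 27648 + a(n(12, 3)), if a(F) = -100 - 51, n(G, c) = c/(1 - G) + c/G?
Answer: 27497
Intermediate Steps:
n(G, c) = c/G + c/(1 - G)
a(F) = -151
27648 + a(n(12, 3)) = 27648 - 151 = 27497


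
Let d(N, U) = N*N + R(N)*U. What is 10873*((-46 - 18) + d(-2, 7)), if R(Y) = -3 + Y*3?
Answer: -1337379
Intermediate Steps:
R(Y) = -3 + 3*Y
d(N, U) = N² + U*(-3 + 3*N) (d(N, U) = N*N + (-3 + 3*N)*U = N² + U*(-3 + 3*N))
10873*((-46 - 18) + d(-2, 7)) = 10873*((-46 - 18) + ((-2)² + 3*7*(-1 - 2))) = 10873*(-64 + (4 + 3*7*(-3))) = 10873*(-64 + (4 - 63)) = 10873*(-64 - 59) = 10873*(-123) = -1337379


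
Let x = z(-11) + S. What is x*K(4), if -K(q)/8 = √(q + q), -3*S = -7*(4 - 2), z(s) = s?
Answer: 304*√2/3 ≈ 143.31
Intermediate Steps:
S = 14/3 (S = -(-7)*(4 - 2)/3 = -(-7)*2/3 = -⅓*(-14) = 14/3 ≈ 4.6667)
K(q) = -8*√2*√q (K(q) = -8*√(q + q) = -8*√2*√q)
x = -19/3 (x = -11 + 14/3 = -19/3 ≈ -6.3333)
x*K(4) = -(-152)*√2*√4/3 = -(-152)*√2*2/3 = -(-304)*√2/3 = 304*√2/3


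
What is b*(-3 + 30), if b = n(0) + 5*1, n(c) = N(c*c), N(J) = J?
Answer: 135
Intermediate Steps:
n(c) = c² (n(c) = c*c = c²)
b = 5 (b = 0² + 5*1 = 0 + 5 = 5)
b*(-3 + 30) = 5*(-3 + 30) = 5*27 = 135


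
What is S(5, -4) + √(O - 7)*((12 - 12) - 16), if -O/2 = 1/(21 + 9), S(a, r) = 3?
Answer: 3 - 16*I*√1590/15 ≈ 3.0 - 42.533*I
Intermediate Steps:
O = -1/15 (O = -2/(21 + 9) = -2/30 = -2*1/30 = -1/15 ≈ -0.066667)
S(5, -4) + √(O - 7)*((12 - 12) - 16) = 3 + √(-1/15 - 7)*((12 - 12) - 16) = 3 + √(-106/15)*(0 - 16) = 3 + (I*√1590/15)*(-16) = 3 - 16*I*√1590/15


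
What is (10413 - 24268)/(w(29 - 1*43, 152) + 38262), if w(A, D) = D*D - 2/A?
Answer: -96985/429563 ≈ -0.22578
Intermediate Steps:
w(A, D) = D² - 2/A
(10413 - 24268)/(w(29 - 1*43, 152) + 38262) = (10413 - 24268)/((152² - 2/(29 - 1*43)) + 38262) = -13855/((23104 - 2/(29 - 43)) + 38262) = -13855/((23104 - 2/(-14)) + 38262) = -13855/((23104 - 2*(-1/14)) + 38262) = -13855/((23104 + ⅐) + 38262) = -13855/(161729/7 + 38262) = -13855/429563/7 = -13855*7/429563 = -96985/429563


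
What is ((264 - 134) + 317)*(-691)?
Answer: -308877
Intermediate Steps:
((264 - 134) + 317)*(-691) = (130 + 317)*(-691) = 447*(-691) = -308877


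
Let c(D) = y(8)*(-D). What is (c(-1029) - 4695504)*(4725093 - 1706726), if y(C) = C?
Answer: -14147907124824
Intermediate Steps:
c(D) = -8*D (c(D) = 8*(-D) = -8*D)
(c(-1029) - 4695504)*(4725093 - 1706726) = (-8*(-1029) - 4695504)*(4725093 - 1706726) = (8232 - 4695504)*3018367 = -4687272*3018367 = -14147907124824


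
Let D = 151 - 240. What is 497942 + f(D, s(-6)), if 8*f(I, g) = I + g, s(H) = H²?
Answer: 3983483/8 ≈ 4.9794e+5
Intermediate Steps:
D = -89
f(I, g) = I/8 + g/8 (f(I, g) = (I + g)/8 = I/8 + g/8)
497942 + f(D, s(-6)) = 497942 + ((⅛)*(-89) + (⅛)*(-6)²) = 497942 + (-89/8 + (⅛)*36) = 497942 + (-89/8 + 9/2) = 497942 - 53/8 = 3983483/8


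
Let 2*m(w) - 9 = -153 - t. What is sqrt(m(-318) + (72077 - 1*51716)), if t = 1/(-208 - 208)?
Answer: sqrt(219445837)/104 ≈ 142.44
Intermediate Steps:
t = -1/416 (t = 1/(-416) = -1/416 ≈ -0.0024038)
m(w) = -59903/832 (m(w) = 9/2 + (-153 - 1*(-1/416))/2 = 9/2 + (-153 + 1/416)/2 = 9/2 + (1/2)*(-63647/416) = 9/2 - 63647/832 = -59903/832)
sqrt(m(-318) + (72077 - 1*51716)) = sqrt(-59903/832 + (72077 - 1*51716)) = sqrt(-59903/832 + (72077 - 51716)) = sqrt(-59903/832 + 20361) = sqrt(16880449/832) = sqrt(219445837)/104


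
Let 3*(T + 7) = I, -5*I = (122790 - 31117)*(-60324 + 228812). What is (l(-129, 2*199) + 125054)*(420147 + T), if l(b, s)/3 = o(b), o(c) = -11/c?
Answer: -83023323841089892/645 ≈ -1.2872e+14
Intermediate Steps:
I = -15445800424/5 (I = -(122790 - 31117)*(-60324 + 228812)/5 = -91673*168488/5 = -⅕*15445800424 = -15445800424/5 ≈ -3.0892e+9)
l(b, s) = -33/b (l(b, s) = 3*(-11/b) = -33/b)
T = -15445800529/15 (T = -7 + (⅓)*(-15445800424/5) = -7 - 15445800424/15 = -15445800529/15 ≈ -1.0297e+9)
(l(-129, 2*199) + 125054)*(420147 + T) = (-33/(-129) + 125054)*(420147 - 15445800529/15) = (-33*(-1/129) + 125054)*(-15439498324/15) = (11/43 + 125054)*(-15439498324/15) = (5377333/43)*(-15439498324/15) = -83023323841089892/645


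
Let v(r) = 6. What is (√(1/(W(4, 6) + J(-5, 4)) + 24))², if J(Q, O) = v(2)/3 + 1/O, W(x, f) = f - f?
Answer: 220/9 ≈ 24.444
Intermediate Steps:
W(x, f) = 0
J(Q, O) = 2 + 1/O (J(Q, O) = 6/3 + 1/O = 6*(⅓) + 1/O = 2 + 1/O)
(√(1/(W(4, 6) + J(-5, 4)) + 24))² = (√(1/(0 + (2 + 1/4)) + 24))² = (√(1/(0 + (2 + ¼)) + 24))² = (√(1/(0 + 9/4) + 24))² = (√(1/(9/4) + 24))² = (√(4/9 + 24))² = (√(220/9))² = (2*√55/3)² = 220/9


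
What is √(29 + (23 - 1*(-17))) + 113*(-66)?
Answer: -7458 + √69 ≈ -7449.7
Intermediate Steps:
√(29 + (23 - 1*(-17))) + 113*(-66) = √(29 + (23 + 17)) - 7458 = √(29 + 40) - 7458 = √69 - 7458 = -7458 + √69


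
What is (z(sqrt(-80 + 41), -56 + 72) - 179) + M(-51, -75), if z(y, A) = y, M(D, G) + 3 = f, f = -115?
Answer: -297 + I*sqrt(39) ≈ -297.0 + 6.245*I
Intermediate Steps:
M(D, G) = -118 (M(D, G) = -3 - 115 = -118)
(z(sqrt(-80 + 41), -56 + 72) - 179) + M(-51, -75) = (sqrt(-80 + 41) - 179) - 118 = (sqrt(-39) - 179) - 118 = (I*sqrt(39) - 179) - 118 = (-179 + I*sqrt(39)) - 118 = -297 + I*sqrt(39)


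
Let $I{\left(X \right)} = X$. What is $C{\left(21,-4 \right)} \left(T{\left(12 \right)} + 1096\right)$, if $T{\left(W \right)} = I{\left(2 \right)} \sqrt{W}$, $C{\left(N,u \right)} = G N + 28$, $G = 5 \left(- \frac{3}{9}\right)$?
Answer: $-7672 - 28 \sqrt{3} \approx -7720.5$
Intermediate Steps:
$G = - \frac{5}{3}$ ($G = 5 \left(\left(-3\right) \frac{1}{9}\right) = 5 \left(- \frac{1}{3}\right) = - \frac{5}{3} \approx -1.6667$)
$C{\left(N,u \right)} = 28 - \frac{5 N}{3}$ ($C{\left(N,u \right)} = - \frac{5 N}{3} + 28 = 28 - \frac{5 N}{3}$)
$T{\left(W \right)} = 2 \sqrt{W}$
$C{\left(21,-4 \right)} \left(T{\left(12 \right)} + 1096\right) = \left(28 - 35\right) \left(2 \sqrt{12} + 1096\right) = \left(28 - 35\right) \left(2 \cdot 2 \sqrt{3} + 1096\right) = - 7 \left(4 \sqrt{3} + 1096\right) = - 7 \left(1096 + 4 \sqrt{3}\right) = -7672 - 28 \sqrt{3}$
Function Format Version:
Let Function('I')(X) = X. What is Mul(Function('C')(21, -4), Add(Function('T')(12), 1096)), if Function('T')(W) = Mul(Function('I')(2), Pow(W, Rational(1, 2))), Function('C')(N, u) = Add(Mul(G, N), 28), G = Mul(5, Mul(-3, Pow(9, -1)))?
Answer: Add(-7672, Mul(-28, Pow(3, Rational(1, 2)))) ≈ -7720.5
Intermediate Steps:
G = Rational(-5, 3) (G = Mul(5, Mul(-3, Rational(1, 9))) = Mul(5, Rational(-1, 3)) = Rational(-5, 3) ≈ -1.6667)
Function('C')(N, u) = Add(28, Mul(Rational(-5, 3), N)) (Function('C')(N, u) = Add(Mul(Rational(-5, 3), N), 28) = Add(28, Mul(Rational(-5, 3), N)))
Function('T')(W) = Mul(2, Pow(W, Rational(1, 2)))
Mul(Function('C')(21, -4), Add(Function('T')(12), 1096)) = Mul(Add(28, Mul(Rational(-5, 3), 21)), Add(Mul(2, Pow(12, Rational(1, 2))), 1096)) = Mul(Add(28, -35), Add(Mul(2, Mul(2, Pow(3, Rational(1, 2)))), 1096)) = Mul(-7, Add(Mul(4, Pow(3, Rational(1, 2))), 1096)) = Mul(-7, Add(1096, Mul(4, Pow(3, Rational(1, 2))))) = Add(-7672, Mul(-28, Pow(3, Rational(1, 2))))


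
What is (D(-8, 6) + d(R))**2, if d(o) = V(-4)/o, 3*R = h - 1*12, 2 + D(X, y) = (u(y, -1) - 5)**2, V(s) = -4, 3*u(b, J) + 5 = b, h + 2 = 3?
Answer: 4268356/9801 ≈ 435.50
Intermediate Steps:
h = 1 (h = -2 + 3 = 1)
u(b, J) = -5/3 + b/3
D(X, y) = -2 + (-20/3 + y/3)**2 (D(X, y) = -2 + ((-5/3 + y/3) - 5)**2 = -2 + (-20/3 + y/3)**2)
R = -11/3 (R = (1 - 1*12)/3 = (1 - 12)/3 = (1/3)*(-11) = -11/3 ≈ -3.6667)
d(o) = -4/o
(D(-8, 6) + d(R))**2 = ((-2 + (-20 + 6)**2/9) - 4/(-11/3))**2 = ((-2 + (1/9)*(-14)**2) - 4*(-3/11))**2 = ((-2 + (1/9)*196) + 12/11)**2 = ((-2 + 196/9) + 12/11)**2 = (178/9 + 12/11)**2 = (2066/99)**2 = 4268356/9801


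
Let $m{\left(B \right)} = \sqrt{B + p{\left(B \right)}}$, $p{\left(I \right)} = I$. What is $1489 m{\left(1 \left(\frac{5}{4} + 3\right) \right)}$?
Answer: $\frac{1489 \sqrt{34}}{2} \approx 4341.1$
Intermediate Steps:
$m{\left(B \right)} = \sqrt{2} \sqrt{B}$ ($m{\left(B \right)} = \sqrt{B + B} = \sqrt{2 B} = \sqrt{2} \sqrt{B}$)
$1489 m{\left(1 \left(\frac{5}{4} + 3\right) \right)} = 1489 \sqrt{2} \sqrt{1 \left(\frac{5}{4} + 3\right)} = 1489 \sqrt{2} \sqrt{1 \cdot \frac{17}{4}} = 1489 \sqrt{2} \sqrt{\frac{17}{4}} = 1489 \sqrt{2} \frac{\sqrt{17}}{2} = 1489 \frac{\sqrt{34}}{2} = \frac{1489 \sqrt{34}}{2}$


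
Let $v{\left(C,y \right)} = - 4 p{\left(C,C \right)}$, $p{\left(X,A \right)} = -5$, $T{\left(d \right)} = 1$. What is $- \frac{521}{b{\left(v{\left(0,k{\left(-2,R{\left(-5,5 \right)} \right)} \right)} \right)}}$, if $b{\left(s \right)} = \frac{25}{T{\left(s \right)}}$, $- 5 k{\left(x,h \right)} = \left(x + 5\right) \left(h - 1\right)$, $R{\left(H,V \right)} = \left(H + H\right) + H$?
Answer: $- \frac{521}{25} \approx -20.84$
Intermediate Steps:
$R{\left(H,V \right)} = 3 H$ ($R{\left(H,V \right)} = 2 H + H = 3 H$)
$k{\left(x,h \right)} = - \frac{\left(-1 + h\right) \left(5 + x\right)}{5}$ ($k{\left(x,h \right)} = - \frac{\left(x + 5\right) \left(h - 1\right)}{5} = - \frac{\left(5 + x\right) \left(-1 + h\right)}{5} = - \frac{\left(-1 + h\right) \left(5 + x\right)}{5}$)
$v{\left(C,y \right)} = 20$ ($v{\left(C,y \right)} = \left(-4\right) \left(-5\right) = 20$)
$b{\left(s \right)} = 25$ ($b{\left(s \right)} = \frac{25}{1} = 25 \cdot 1 = 25$)
$- \frac{521}{b{\left(v{\left(0,k{\left(-2,R{\left(-5,5 \right)} \right)} \right)} \right)}} = - \frac{521}{25}$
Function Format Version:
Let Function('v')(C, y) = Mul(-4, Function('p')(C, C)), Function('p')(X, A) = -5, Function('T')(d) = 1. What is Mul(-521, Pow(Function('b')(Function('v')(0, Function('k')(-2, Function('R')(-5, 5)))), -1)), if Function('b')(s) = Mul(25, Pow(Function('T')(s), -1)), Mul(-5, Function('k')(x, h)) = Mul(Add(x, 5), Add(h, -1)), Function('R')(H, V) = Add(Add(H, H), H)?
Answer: Rational(-521, 25) ≈ -20.840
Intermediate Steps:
Function('R')(H, V) = Mul(3, H) (Function('R')(H, V) = Add(Mul(2, H), H) = Mul(3, H))
Function('k')(x, h) = Mul(Rational(-1, 5), Add(-1, h), Add(5, x)) (Function('k')(x, h) = Mul(Rational(-1, 5), Mul(Add(x, 5), Add(h, -1))) = Mul(Rational(-1, 5), Mul(Add(5, x), Add(-1, h))) = Mul(Rational(-1, 5), Mul(Add(-1, h), Add(5, x))) = Mul(Rational(-1, 5), Add(-1, h), Add(5, x)))
Function('v')(C, y) = 20 (Function('v')(C, y) = Mul(-4, -5) = 20)
Function('b')(s) = 25 (Function('b')(s) = Mul(25, Pow(1, -1)) = Mul(25, 1) = 25)
Mul(-521, Pow(Function('b')(Function('v')(0, Function('k')(-2, Function('R')(-5, 5)))), -1)) = Mul(-521, Pow(25, -1)) = Mul(-521, Rational(1, 25)) = Rational(-521, 25)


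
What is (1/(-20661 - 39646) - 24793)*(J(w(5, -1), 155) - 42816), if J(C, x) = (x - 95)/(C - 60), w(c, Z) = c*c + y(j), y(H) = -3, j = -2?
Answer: 1216389082711368/1145833 ≈ 1.0616e+9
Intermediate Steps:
w(c, Z) = -3 + c² (w(c, Z) = c*c - 3 = c² - 3 = -3 + c²)
J(C, x) = (-95 + x)/(-60 + C)
(1/(-20661 - 39646) - 24793)*(J(w(5, -1), 155) - 42816) = (1/(-20661 - 39646) - 24793)*((-95 + 155)/(-60 + (-3 + 5²)) - 42816) = (1/(-60307) - 24793)*(60/(-60 + (-3 + 25)) - 42816) = (-1/60307 - 24793)*(60/(-60 + 22) - 42816) = -1495191452*(60/(-38) - 42816)/60307 = -1495191452*(-1/38*60 - 42816)/60307 = -1495191452*(-30/19 - 42816)/60307 = -1495191452/60307*(-813534/19) = 1216389082711368/1145833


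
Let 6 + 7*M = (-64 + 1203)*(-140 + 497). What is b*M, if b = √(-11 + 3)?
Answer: 813234*I*√2/7 ≈ 1.643e+5*I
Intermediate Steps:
M = 406617/7 (M = -6/7 + ((-64 + 1203)*(-140 + 497))/7 = -6/7 + (1139*357)/7 = -6/7 + (⅐)*406623 = -6/7 + 58089 = 406617/7 ≈ 58088.)
b = 2*I*√2 (b = √(-8) = 2*I*√2 ≈ 2.8284*I)
b*M = (2*I*√2)*(406617/7) = 813234*I*√2/7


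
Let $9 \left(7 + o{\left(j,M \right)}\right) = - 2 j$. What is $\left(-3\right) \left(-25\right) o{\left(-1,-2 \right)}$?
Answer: $- \frac{1525}{3} \approx -508.33$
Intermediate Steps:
$o{\left(j,M \right)} = -7 - \frac{2 j}{9}$ ($o{\left(j,M \right)} = -7 + \frac{\left(-2\right) j}{9} = -7 - \frac{2 j}{9}$)
$\left(-3\right) \left(-25\right) o{\left(-1,-2 \right)} = \left(-3\right) \left(-25\right) \left(-7 - - \frac{2}{9}\right) = 75 \left(-7 + \frac{2}{9}\right) = 75 \left(- \frac{61}{9}\right) = - \frac{1525}{3}$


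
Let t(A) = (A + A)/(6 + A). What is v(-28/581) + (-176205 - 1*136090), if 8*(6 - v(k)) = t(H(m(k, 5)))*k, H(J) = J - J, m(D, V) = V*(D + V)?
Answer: -312289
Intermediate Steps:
H(J) = 0
t(A) = 2*A/(6 + A) (t(A) = (2*A)/(6 + A) = 2*A/(6 + A))
v(k) = 6 (v(k) = 6 - 2*0/(6 + 0)*k/8 = 6 - 2*0/6*k/8 = 6 - 2*0*(1/6)*k/8 = 6 - 0*k = 6 - 1/8*0 = 6 + 0 = 6)
v(-28/581) + (-176205 - 1*136090) = 6 + (-176205 - 1*136090) = 6 + (-176205 - 136090) = 6 - 312295 = -312289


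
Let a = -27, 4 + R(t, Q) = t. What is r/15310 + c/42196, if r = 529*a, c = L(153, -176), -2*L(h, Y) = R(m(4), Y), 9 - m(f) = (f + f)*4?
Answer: -602478783/646020760 ≈ -0.93260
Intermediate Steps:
m(f) = 9 - 8*f (m(f) = 9 - (f + f)*4 = 9 - 2*f*4 = 9 - 8*f)
R(t, Q) = -4 + t
L(h, Y) = 27/2 (L(h, Y) = -(-4 + (9 - 8*4))/2 = -(-4 + (9 - 32))/2 = -(-4 - 23)/2 = -1/2*(-27) = 27/2)
c = 27/2 ≈ 13.500
r = -14283 (r = 529*(-27) = -14283)
r/15310 + c/42196 = -14283/15310 + (27/2)/42196 = -14283*1/15310 + (27/2)*(1/42196) = -14283/15310 + 27/84392 = -602478783/646020760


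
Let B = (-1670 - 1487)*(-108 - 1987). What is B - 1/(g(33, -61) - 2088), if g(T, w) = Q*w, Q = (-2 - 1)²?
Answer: 17440893856/2637 ≈ 6.6139e+6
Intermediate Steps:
B = 6613915 (B = -3157*(-2095) = 6613915)
Q = 9 (Q = (-3)² = 9)
g(T, w) = 9*w
B - 1/(g(33, -61) - 2088) = 6613915 - 1/(9*(-61) - 2088) = 6613915 - 1/(-549 - 2088) = 6613915 - 1/(-2637) = 6613915 - 1*(-1/2637) = 6613915 + 1/2637 = 17440893856/2637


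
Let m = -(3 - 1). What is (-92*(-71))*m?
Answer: -13064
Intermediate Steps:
m = -2 (m = -1*2 = -2)
(-92*(-71))*m = -92*(-71)*(-2) = 6532*(-2) = -13064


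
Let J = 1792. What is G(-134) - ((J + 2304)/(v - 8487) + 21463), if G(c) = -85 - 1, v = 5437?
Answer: -32860177/1525 ≈ -21548.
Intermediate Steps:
G(c) = -86
G(-134) - ((J + 2304)/(v - 8487) + 21463) = -86 - ((1792 + 2304)/(5437 - 8487) + 21463) = -86 - (4096/(-3050) + 21463) = -86 - (4096*(-1/3050) + 21463) = -86 - (-2048/1525 + 21463) = -86 - 1*32729027/1525 = -86 - 32729027/1525 = -32860177/1525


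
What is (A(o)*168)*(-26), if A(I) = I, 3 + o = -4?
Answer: 30576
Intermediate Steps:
o = -7 (o = -3 - 4 = -7)
(A(o)*168)*(-26) = -7*168*(-26) = -1176*(-26) = 30576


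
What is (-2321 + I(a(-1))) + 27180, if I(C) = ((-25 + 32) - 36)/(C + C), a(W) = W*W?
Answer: 49689/2 ≈ 24845.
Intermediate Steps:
a(W) = W**2
I(C) = -29/(2*C) (I(C) = (7 - 36)/((2*C)) = -29/(2*C))
(-2321 + I(a(-1))) + 27180 = (-2321 - 29/(2*((-1)**2))) + 27180 = (-2321 - 29/2/1) + 27180 = (-2321 - 29/2*1) + 27180 = (-2321 - 29/2) + 27180 = -4671/2 + 27180 = 49689/2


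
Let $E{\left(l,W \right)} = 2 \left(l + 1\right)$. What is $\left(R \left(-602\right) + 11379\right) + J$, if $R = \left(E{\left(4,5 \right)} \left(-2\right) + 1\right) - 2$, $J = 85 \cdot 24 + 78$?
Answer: $26139$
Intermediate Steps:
$E{\left(l,W \right)} = 2 + 2 l$ ($E{\left(l,W \right)} = 2 \left(1 + l\right) = 2 + 2 l$)
$J = 2118$ ($J = 2040 + 78 = 2118$)
$R = -21$ ($R = \left(\left(2 + 2 \cdot 4\right) \left(-2\right) + 1\right) - 2 = \left(\left(2 + 8\right) \left(-2\right) + 1\right) - 2 = \left(10 \left(-2\right) + 1\right) - 2 = \left(-20 + 1\right) - 2 = -19 - 2 = -21$)
$\left(R \left(-602\right) + 11379\right) + J = \left(\left(-21\right) \left(-602\right) + 11379\right) + 2118 = \left(12642 + 11379\right) + 2118 = 24021 + 2118 = 26139$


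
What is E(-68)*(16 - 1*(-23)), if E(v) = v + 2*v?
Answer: -7956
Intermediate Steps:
E(v) = 3*v
E(-68)*(16 - 1*(-23)) = (3*(-68))*(16 - 1*(-23)) = -204*(16 + 23) = -204*39 = -7956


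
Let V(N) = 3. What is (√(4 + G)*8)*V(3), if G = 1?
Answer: 24*√5 ≈ 53.666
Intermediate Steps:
(√(4 + G)*8)*V(3) = (√(4 + 1)*8)*3 = (√5*8)*3 = (8*√5)*3 = 24*√5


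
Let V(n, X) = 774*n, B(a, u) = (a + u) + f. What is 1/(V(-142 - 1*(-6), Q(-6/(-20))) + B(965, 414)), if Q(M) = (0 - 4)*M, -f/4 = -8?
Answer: -1/103853 ≈ -9.6290e-6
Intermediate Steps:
f = 32 (f = -4*(-8) = 32)
Q(M) = -4*M
B(a, u) = 32 + a + u (B(a, u) = (a + u) + 32 = 32 + a + u)
1/(V(-142 - 1*(-6), Q(-6/(-20))) + B(965, 414)) = 1/(774*(-142 - 1*(-6)) + (32 + 965 + 414)) = 1/(774*(-142 + 6) + 1411) = 1/(774*(-136) + 1411) = 1/(-105264 + 1411) = 1/(-103853) = -1/103853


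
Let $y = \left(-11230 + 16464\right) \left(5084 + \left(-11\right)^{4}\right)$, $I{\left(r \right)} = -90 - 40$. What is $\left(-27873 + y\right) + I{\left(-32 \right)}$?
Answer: $103212647$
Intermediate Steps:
$I{\left(r \right)} = -130$
$y = 103240650$ ($y = 5234 \left(5084 + 14641\right) = 5234 \cdot 19725 = 103240650$)
$\left(-27873 + y\right) + I{\left(-32 \right)} = \left(-27873 + 103240650\right) - 130 = 103212777 - 130 = 103212647$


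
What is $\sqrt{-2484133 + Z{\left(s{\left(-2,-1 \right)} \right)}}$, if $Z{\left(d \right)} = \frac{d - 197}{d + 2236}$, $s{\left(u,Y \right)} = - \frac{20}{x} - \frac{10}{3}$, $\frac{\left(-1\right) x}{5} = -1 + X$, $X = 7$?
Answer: $\frac{i \sqrt{1115127343833}}{670} \approx 1576.1 i$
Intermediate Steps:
$x = -30$ ($x = - 5 \left(-1 + 7\right) = \left(-5\right) 6 = -30$)
$s{\left(u,Y \right)} = - \frac{8}{3}$ ($s{\left(u,Y \right)} = - \frac{20}{-30} - \frac{10}{3} = \left(-20\right) \left(- \frac{1}{30}\right) - \frac{10}{3} = \frac{2}{3} - \frac{10}{3} = - \frac{8}{3}$)
$Z{\left(d \right)} = \frac{-197 + d}{2236 + d}$
$\sqrt{-2484133 + Z{\left(s{\left(-2,-1 \right)} \right)}} = \sqrt{-2484133 + \frac{-197 - \frac{8}{3}}{2236 - \frac{8}{3}}} = \sqrt{-2484133 + \frac{1}{\frac{6700}{3}} \left(- \frac{599}{3}\right)} = \sqrt{-2484133 + \frac{3}{6700} \left(- \frac{599}{3}\right)} = \sqrt{-2484133 - \frac{599}{6700}} = \sqrt{- \frac{16643691699}{6700}} = \frac{i \sqrt{1115127343833}}{670}$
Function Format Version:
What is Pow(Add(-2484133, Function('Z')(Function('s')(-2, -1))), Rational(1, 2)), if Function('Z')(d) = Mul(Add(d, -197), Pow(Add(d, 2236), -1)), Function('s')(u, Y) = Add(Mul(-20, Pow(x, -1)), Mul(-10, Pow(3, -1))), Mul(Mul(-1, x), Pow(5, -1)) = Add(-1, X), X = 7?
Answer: Mul(Rational(1, 670), I, Pow(1115127343833, Rational(1, 2))) ≈ Mul(1576.1, I)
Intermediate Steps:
x = -30 (x = Mul(-5, Add(-1, 7)) = Mul(-5, 6) = -30)
Function('s')(u, Y) = Rational(-8, 3) (Function('s')(u, Y) = Add(Mul(-20, Pow(-30, -1)), Mul(-10, Pow(3, -1))) = Add(Mul(-20, Rational(-1, 30)), Mul(-10, Rational(1, 3))) = Add(Rational(2, 3), Rational(-10, 3)) = Rational(-8, 3))
Function('Z')(d) = Mul(Pow(Add(2236, d), -1), Add(-197, d)) (Function('Z')(d) = Mul(Add(-197, d), Pow(Add(2236, d), -1)) = Mul(Pow(Add(2236, d), -1), Add(-197, d)))
Pow(Add(-2484133, Function('Z')(Function('s')(-2, -1))), Rational(1, 2)) = Pow(Add(-2484133, Mul(Pow(Add(2236, Rational(-8, 3)), -1), Add(-197, Rational(-8, 3)))), Rational(1, 2)) = Pow(Add(-2484133, Mul(Pow(Rational(6700, 3), -1), Rational(-599, 3))), Rational(1, 2)) = Pow(Add(-2484133, Mul(Rational(3, 6700), Rational(-599, 3))), Rational(1, 2)) = Pow(Add(-2484133, Rational(-599, 6700)), Rational(1, 2)) = Pow(Rational(-16643691699, 6700), Rational(1, 2)) = Mul(Rational(1, 670), I, Pow(1115127343833, Rational(1, 2)))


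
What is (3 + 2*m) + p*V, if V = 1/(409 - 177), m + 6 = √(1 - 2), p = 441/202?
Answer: -421335/46864 + 2*I ≈ -8.9906 + 2.0*I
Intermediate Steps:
p = 441/202 (p = 441*(1/202) = 441/202 ≈ 2.1832)
m = -6 + I (m = -6 + √(1 - 2) = -6 + √(-1) = -6 + I ≈ -6.0 + 1.0*I)
V = 1/232 ≈ 0.0043103
(3 + 2*m) + p*V = (3 + 2*(-6 + I)) + (441/202)*(1/232) = (3 + (-12 + 2*I)) + 441/46864 = (-9 + 2*I) + 441/46864 = -421335/46864 + 2*I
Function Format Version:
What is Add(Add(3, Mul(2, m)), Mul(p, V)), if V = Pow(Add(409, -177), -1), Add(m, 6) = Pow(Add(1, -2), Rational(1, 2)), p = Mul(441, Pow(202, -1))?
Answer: Add(Rational(-421335, 46864), Mul(2, I)) ≈ Add(-8.9906, Mul(2.0000, I))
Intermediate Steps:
p = Rational(441, 202) (p = Mul(441, Rational(1, 202)) = Rational(441, 202) ≈ 2.1832)
m = Add(-6, I) (m = Add(-6, Pow(Add(1, -2), Rational(1, 2))) = Add(-6, Pow(-1, Rational(1, 2))) = Add(-6, I) ≈ Add(-6.0000, Mul(1.0000, I)))
V = Rational(1, 232) (V = Pow(232, -1) = Rational(1, 232) ≈ 0.0043103)
Add(Add(3, Mul(2, m)), Mul(p, V)) = Add(Add(3, Mul(2, Add(-6, I))), Mul(Rational(441, 202), Rational(1, 232))) = Add(Add(3, Add(-12, Mul(2, I))), Rational(441, 46864)) = Add(Add(-9, Mul(2, I)), Rational(441, 46864)) = Add(Rational(-421335, 46864), Mul(2, I))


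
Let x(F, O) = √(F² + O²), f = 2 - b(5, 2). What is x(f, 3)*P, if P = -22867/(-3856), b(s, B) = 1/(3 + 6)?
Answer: 22867*√1018/34704 ≈ 21.023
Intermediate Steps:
b(s, B) = ⅑ (b(s, B) = 1/9 = ⅑)
f = 17/9 (f = 2 - 1*⅑ = 2 - ⅑ = 17/9 ≈ 1.8889)
P = 22867/3856 (P = -22867*(-1/3856) = 22867/3856 ≈ 5.9302)
x(f, 3)*P = √((17/9)² + 3²)*(22867/3856) = √(289/81 + 9)*(22867/3856) = √(1018/81)*(22867/3856) = (√1018/9)*(22867/3856) = 22867*√1018/34704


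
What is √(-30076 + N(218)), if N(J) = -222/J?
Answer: I*√357345055/109 ≈ 173.43*I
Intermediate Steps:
√(-30076 + N(218)) = √(-30076 - 222/218) = √(-30076 - 222*1/218) = √(-30076 - 111/109) = √(-3278395/109) = I*√357345055/109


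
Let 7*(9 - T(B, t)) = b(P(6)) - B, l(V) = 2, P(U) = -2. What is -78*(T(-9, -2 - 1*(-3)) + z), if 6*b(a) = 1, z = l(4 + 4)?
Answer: -5291/7 ≈ -755.86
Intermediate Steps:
z = 2
b(a) = ⅙ (b(a) = (⅙)*1 = ⅙)
T(B, t) = 377/42 + B/7 (T(B, t) = 9 - (⅙ - B)/7 = 9 + (-1/42 + B/7) = 377/42 + B/7)
-78*(T(-9, -2 - 1*(-3)) + z) = -78*((377/42 + (⅐)*(-9)) + 2) = -78*((377/42 - 9/7) + 2) = -78*(323/42 + 2) = -78*407/42 = -5291/7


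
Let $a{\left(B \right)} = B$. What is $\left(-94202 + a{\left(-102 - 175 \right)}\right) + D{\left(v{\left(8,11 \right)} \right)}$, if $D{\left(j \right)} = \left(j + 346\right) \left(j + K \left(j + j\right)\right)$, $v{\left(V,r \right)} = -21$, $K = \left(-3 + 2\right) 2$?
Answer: $-74004$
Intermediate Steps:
$K = -2$ ($K = \left(-1\right) 2 = -2$)
$D{\left(j \right)} = - 3 j \left(346 + j\right)$ ($D{\left(j \right)} = \left(j + 346\right) \left(j - 2 \left(j + j\right)\right) = \left(346 + j\right) \left(j - 2 \cdot 2 j\right) = \left(346 + j\right) \left(j - 4 j\right) = \left(346 + j\right) \left(- 3 j\right) = - 3 j \left(346 + j\right)$)
$\left(-94202 + a{\left(-102 - 175 \right)}\right) + D{\left(v{\left(8,11 \right)} \right)} = \left(-94202 - 277\right) - - 63 \left(346 - 21\right) = \left(-94202 - 277\right) - \left(-63\right) 325 = -94479 + 20475 = -74004$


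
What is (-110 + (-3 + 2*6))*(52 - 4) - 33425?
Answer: -38273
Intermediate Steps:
(-110 + (-3 + 2*6))*(52 - 4) - 33425 = (-110 + (-3 + 12))*48 - 33425 = (-110 + 9)*48 - 33425 = -101*48 - 33425 = -4848 - 33425 = -38273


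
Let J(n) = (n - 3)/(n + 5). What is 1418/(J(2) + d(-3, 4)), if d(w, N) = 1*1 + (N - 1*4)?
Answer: 4963/3 ≈ 1654.3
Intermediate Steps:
d(w, N) = -3 + N (d(w, N) = 1 + (N - 4) = 1 + (-4 + N) = -3 + N)
J(n) = (-3 + n)/(5 + n)
1418/(J(2) + d(-3, 4)) = 1418/((-3 + 2)/(5 + 2) + (-3 + 4)) = 1418/(-1/7 + 1) = 1418/((⅐)*(-1) + 1) = 1418/(-⅐ + 1) = 1418/(6/7) = 1418*(7/6) = 4963/3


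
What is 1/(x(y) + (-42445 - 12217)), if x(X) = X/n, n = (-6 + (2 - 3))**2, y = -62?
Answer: -49/2678500 ≈ -1.8294e-5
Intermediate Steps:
n = 49 (n = (-6 - 1)**2 = (-7)**2 = 49)
x(X) = X/49
1/(x(y) + (-42445 - 12217)) = 1/((1/49)*(-62) + (-42445 - 12217)) = 1/(-62/49 - 54662) = 1/(-2678500/49) = -49/2678500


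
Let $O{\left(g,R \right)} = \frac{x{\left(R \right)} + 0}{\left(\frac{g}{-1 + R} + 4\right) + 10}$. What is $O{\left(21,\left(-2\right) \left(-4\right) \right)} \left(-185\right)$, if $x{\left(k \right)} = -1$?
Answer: $\frac{185}{17} \approx 10.882$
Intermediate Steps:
$O{\left(g,R \right)} = - \frac{1}{14 + \frac{g}{-1 + R}}$ ($O{\left(g,R \right)} = \frac{-1 + 0}{\left(\frac{g}{-1 + R} + 4\right) + 10} = - \frac{1}{\left(\frac{g}{-1 + R} + 4\right) + 10} = - \frac{1}{\left(4 + \frac{g}{-1 + R}\right) + 10} = - \frac{1}{14 + \frac{g}{-1 + R}}$)
$O{\left(21,\left(-2\right) \left(-4\right) \right)} \left(-185\right) = \frac{1 - \left(-2\right) \left(-4\right)}{-14 + 21 + 14 \left(\left(-2\right) \left(-4\right)\right)} \left(-185\right) = \frac{1 - 8}{-14 + 21 + 14 \cdot 8} \left(-185\right) = \frac{1 - 8}{-14 + 21 + 112} \left(-185\right) = \frac{1}{119} \left(-7\right) \left(-185\right) = \left(- \frac{1}{17}\right) \left(-185\right) = \frac{185}{17}$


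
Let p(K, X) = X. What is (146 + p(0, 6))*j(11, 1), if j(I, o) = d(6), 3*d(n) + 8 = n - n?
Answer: -1216/3 ≈ -405.33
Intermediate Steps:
d(n) = -8/3 (d(n) = -8/3 + (n - n)/3 = -8/3 + (⅓)*0 = -8/3 + 0 = -8/3)
j(I, o) = -8/3
(146 + p(0, 6))*j(11, 1) = (146 + 6)*(-8/3) = 152*(-8/3) = -1216/3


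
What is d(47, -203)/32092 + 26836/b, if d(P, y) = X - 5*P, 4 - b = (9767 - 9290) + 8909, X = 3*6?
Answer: -431628403/150543572 ≈ -2.8671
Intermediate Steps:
X = 18
b = -9382 (b = 4 - ((9767 - 9290) + 8909) = 4 - (477 + 8909) = 4 - 1*9386 = 4 - 9386 = -9382)
d(P, y) = 18 - 5*P
d(47, -203)/32092 + 26836/b = (18 - 5*47)/32092 + 26836/(-9382) = (18 - 235)*(1/32092) + 26836*(-1/9382) = -217*1/32092 - 13418/4691 = -217/32092 - 13418/4691 = -431628403/150543572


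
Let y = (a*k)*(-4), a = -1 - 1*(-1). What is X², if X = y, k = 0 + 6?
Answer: 0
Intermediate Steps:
k = 6
a = 0 (a = -1 + 1 = 0)
y = 0 (y = (0*6)*(-4) = 0*(-4) = 0)
X = 0
X² = 0² = 0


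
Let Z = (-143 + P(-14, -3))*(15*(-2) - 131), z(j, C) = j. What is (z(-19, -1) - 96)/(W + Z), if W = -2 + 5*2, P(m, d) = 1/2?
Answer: -230/45901 ≈ -0.0050108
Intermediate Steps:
P(m, d) = 1/2
W = 8 (W = -2 + 10 = 8)
Z = 45885/2 (Z = (-143 + 1/2)*(15*(-2) - 131) = -285*(-30 - 131)/2 = -285/2*(-161) = 45885/2 ≈ 22943.)
(z(-19, -1) - 96)/(W + Z) = (-19 - 96)/(8 + 45885/2) = -115/45901/2 = -115*2/45901 = -230/45901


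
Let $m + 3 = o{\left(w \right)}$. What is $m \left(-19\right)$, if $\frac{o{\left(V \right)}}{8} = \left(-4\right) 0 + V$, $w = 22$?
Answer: $-3287$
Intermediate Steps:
$o{\left(V \right)} = 8 V$ ($o{\left(V \right)} = 8 \left(\left(-4\right) 0 + V\right) = 8 \left(0 + V\right) = 8 V$)
$m = 173$ ($m = -3 + 8 \cdot 22 = -3 + 176 = 173$)
$m \left(-19\right) = 173 \left(-19\right) = -3287$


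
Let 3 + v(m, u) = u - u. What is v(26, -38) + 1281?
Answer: 1278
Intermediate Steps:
v(m, u) = -3 (v(m, u) = -3 + (u - u) = -3 + 0 = -3)
v(26, -38) + 1281 = -3 + 1281 = 1278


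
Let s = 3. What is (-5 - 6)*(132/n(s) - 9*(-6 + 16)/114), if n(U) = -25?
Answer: 31713/475 ≈ 66.764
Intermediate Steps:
(-5 - 6)*(132/n(s) - 9*(-6 + 16)/114) = (-5 - 6)*(132/(-25) - 9*(-6 + 16)/114) = -11*(132*(-1/25) - 9*10*(1/114)) = -11*(-132/25 - 90*1/114) = -11*(-132/25 - 15/19) = -11*(-2883/475) = 31713/475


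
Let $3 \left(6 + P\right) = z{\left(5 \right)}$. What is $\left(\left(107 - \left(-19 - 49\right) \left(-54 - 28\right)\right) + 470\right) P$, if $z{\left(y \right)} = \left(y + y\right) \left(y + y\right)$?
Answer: $- \frac{409918}{3} \approx -1.3664 \cdot 10^{5}$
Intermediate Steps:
$z{\left(y \right)} = 4 y^{2}$ ($z{\left(y \right)} = 2 y 2 y = 4 y^{2}$)
$P = \frac{82}{3}$ ($P = -6 + \frac{4 \cdot 5^{2}}{3} = -6 + \frac{4 \cdot 25}{3} = -6 + \frac{1}{3} \cdot 100 = -6 + \frac{100}{3} = \frac{82}{3} \approx 27.333$)
$\left(\left(107 - \left(-19 - 49\right) \left(-54 - 28\right)\right) + 470\right) P = \left(\left(107 - \left(-19 - 49\right) \left(-54 - 28\right)\right) + 470\right) \frac{82}{3} = \left(\left(107 - \left(-68\right) \left(-82\right)\right) + 470\right) \frac{82}{3} = \left(\left(107 - 5576\right) + 470\right) \frac{82}{3} = \left(-5469 + 470\right) \frac{82}{3} = \left(-4999\right) \frac{82}{3} = - \frac{409918}{3}$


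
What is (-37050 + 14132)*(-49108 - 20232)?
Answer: 1589134120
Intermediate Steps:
(-37050 + 14132)*(-49108 - 20232) = -22918*(-69340) = 1589134120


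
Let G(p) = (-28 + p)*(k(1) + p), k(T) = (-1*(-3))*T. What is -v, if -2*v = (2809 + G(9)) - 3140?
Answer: -559/2 ≈ -279.50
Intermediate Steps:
k(T) = 3*T
G(p) = (-28 + p)*(3 + p) (G(p) = (-28 + p)*(3*1 + p) = (-28 + p)*(3 + p))
v = 559/2 (v = -((2809 + (-84 + 9² - 25*9)) - 3140)/2 = -((2809 + (-84 + 81 - 225)) - 3140)/2 = -((2809 - 228) - 3140)/2 = -(2581 - 3140)/2 = -½*(-559) = 559/2 ≈ 279.50)
-v = -1*559/2 = -559/2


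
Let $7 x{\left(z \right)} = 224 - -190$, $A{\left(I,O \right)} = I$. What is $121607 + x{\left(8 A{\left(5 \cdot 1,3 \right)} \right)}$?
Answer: $\frac{851663}{7} \approx 1.2167 \cdot 10^{5}$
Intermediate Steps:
$x{\left(z \right)} = \frac{414}{7}$ ($x{\left(z \right)} = \frac{224 - -190}{7} = \frac{224 + 190}{7} = \frac{1}{7} \cdot 414 = \frac{414}{7}$)
$121607 + x{\left(8 A{\left(5 \cdot 1,3 \right)} \right)} = 121607 + \frac{414}{7} = \frac{851663}{7}$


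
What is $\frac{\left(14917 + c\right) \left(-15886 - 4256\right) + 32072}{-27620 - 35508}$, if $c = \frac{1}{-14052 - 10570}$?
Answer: $\frac{3698546224091}{777168808} \approx 4759.0$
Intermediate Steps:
$c = - \frac{1}{24622}$ ($c = \frac{1}{-24622} = - \frac{1}{24622} \approx -4.0614 \cdot 10^{-5}$)
$\frac{\left(14917 + c\right) \left(-15886 - 4256\right) + 32072}{-27620 - 35508} = \frac{\left(14917 - \frac{1}{24622}\right) \left(-15886 - 4256\right) + 32072}{-27620 - 35508} = \frac{\frac{367286373}{24622} \left(-20142\right) + 32072}{-63128} = \left(- \frac{3698941062483}{12311} + 32072\right) \left(- \frac{1}{63128}\right) = \left(- \frac{3698546224091}{12311}\right) \left(- \frac{1}{63128}\right) = \frac{3698546224091}{777168808}$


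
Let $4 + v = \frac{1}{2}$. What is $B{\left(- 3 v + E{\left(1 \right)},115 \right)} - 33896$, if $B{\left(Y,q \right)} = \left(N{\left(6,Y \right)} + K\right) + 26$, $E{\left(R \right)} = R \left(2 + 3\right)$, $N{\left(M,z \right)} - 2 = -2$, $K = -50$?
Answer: $-33920$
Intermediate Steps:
$N{\left(M,z \right)} = 0$ ($N{\left(M,z \right)} = 2 - 2 = 0$)
$v = - \frac{7}{2}$ ($v = -4 + \frac{1}{2} = - \frac{7}{2} \approx -3.5$)
$E{\left(R \right)} = 5 R$ ($E{\left(R \right)} = R 5 = 5 R$)
$B{\left(Y,q \right)} = -24$ ($B{\left(Y,q \right)} = \left(0 - 50\right) + 26 = -50 + 26 = -24$)
$B{\left(- 3 v + E{\left(1 \right)},115 \right)} - 33896 = -24 - 33896 = -33920$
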